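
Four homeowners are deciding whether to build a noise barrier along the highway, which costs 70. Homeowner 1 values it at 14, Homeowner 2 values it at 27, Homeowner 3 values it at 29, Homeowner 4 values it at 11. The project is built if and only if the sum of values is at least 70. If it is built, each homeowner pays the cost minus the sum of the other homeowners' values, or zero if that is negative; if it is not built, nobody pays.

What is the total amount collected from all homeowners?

Total value 81 ≥ cost 70, so it is built.
Homeowner 1: others sum to 67; max(0, 70 - 67) = 3.
Homeowner 2: others sum to 54; max(0, 70 - 54) = 16.
Homeowner 3: others sum to 52; max(0, 70 - 52) = 18.
Homeowner 4: others sum to 70; max(0, 70 - 70) = 0.
Total collected = 3 + 16 + 18 + 0 = 37.

37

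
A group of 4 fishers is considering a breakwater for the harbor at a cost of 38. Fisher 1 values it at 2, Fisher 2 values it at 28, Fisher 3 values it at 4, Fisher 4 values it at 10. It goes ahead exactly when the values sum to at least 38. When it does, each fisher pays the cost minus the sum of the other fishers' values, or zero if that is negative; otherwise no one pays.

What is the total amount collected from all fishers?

Total value 44 ≥ cost 38, so it is built.
Fisher 1: others sum to 42; max(0, 38 - 42) = 0.
Fisher 2: others sum to 16; max(0, 38 - 16) = 22.
Fisher 3: others sum to 40; max(0, 38 - 40) = 0.
Fisher 4: others sum to 34; max(0, 38 - 34) = 4.
Total collected = 0 + 22 + 0 + 4 = 26.

26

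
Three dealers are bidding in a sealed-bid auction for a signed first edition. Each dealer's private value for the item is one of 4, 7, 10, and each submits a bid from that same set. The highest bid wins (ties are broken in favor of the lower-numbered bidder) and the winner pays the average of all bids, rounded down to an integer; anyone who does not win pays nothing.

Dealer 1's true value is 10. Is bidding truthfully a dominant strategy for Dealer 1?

No

Consider the case where Dealer 2 bids 4 and Dealer 3 bids 4.
Truthful bid 10: wins, pays 6, utility 10 - 6 = 4.
Bid 4 instead: wins, pays 4, utility 10 - 4 = 6.
Since 6 > 4, bidding 4 is strictly better here, so truthful bidding is not dominant.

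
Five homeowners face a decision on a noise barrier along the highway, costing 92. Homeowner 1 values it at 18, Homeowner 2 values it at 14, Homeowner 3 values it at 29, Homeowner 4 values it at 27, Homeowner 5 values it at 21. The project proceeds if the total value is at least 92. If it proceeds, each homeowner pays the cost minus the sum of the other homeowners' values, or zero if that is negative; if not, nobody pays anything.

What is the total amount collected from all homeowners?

Total value 109 ≥ cost 92, so it is built.
Homeowner 1: others sum to 91; max(0, 92 - 91) = 1.
Homeowner 2: others sum to 95; max(0, 92 - 95) = 0.
Homeowner 3: others sum to 80; max(0, 92 - 80) = 12.
Homeowner 4: others sum to 82; max(0, 92 - 82) = 10.
Homeowner 5: others sum to 88; max(0, 92 - 88) = 4.
Total collected = 1 + 0 + 12 + 10 + 4 = 27.

27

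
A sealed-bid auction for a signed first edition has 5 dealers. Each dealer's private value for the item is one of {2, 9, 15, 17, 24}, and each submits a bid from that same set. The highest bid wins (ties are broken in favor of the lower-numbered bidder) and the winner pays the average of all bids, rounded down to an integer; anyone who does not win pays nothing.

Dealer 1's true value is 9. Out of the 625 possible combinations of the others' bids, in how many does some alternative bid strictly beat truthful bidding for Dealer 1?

Others bid (2, 2, 2, 2): truth gives 6; bid 2 gives 7 > 6. Violating.
Others bid (2, 2, 2, 15): truth gives 0; bid 15 gives 2 > 0. Violating.
Others bid (2, 2, 2, 17): truth gives 0; bid 17 gives 1 > 0. Violating.
Others bid (2, 2, 9, 15): truth gives 0; bid 15 gives 1 > 0. Violating.
Others bid (2, 2, 2, 9): truth gives 5; no alternative beats it.
Others bid (2, 2, 2, 24): truth gives 0; no alternative beats it.
(Checking all 625 profiles: 21 have a profitable deviation, 604 do not.)

21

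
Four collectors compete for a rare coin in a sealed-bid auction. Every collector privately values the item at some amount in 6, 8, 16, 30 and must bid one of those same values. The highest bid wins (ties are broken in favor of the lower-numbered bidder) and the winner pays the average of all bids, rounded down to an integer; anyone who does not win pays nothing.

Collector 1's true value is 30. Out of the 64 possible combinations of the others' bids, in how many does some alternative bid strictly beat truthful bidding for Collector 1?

27

Others bid (6, 6, 6): truth gives 18; bid 6 gives 24 > 18. Violating.
Others bid (6, 6, 8): truth gives 18; bid 8 gives 23 > 18. Violating.
Others bid (6, 6, 16): truth gives 16; bid 16 gives 19 > 16. Violating.
Others bid (6, 8, 6): truth gives 18; bid 8 gives 23 > 18. Violating.
Others bid (6, 6, 30): truth gives 12; no alternative beats it.
Others bid (6, 8, 30): truth gives 12; no alternative beats it.
(Checking all 64 profiles: 27 have a profitable deviation, 37 do not.)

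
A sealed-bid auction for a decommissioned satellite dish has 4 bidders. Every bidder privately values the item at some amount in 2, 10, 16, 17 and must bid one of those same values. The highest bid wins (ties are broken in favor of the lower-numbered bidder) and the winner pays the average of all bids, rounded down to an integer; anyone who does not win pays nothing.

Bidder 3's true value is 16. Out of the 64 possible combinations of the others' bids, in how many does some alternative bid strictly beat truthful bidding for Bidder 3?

24

Others bid (2, 2, 2): truth gives 11; bid 10 gives 12 > 11. Violating.
Others bid (2, 2, 10): truth gives 9; bid 10 gives 10 > 9. Violating.
Others bid (2, 2, 17): truth gives 0; bid 17 gives 7 > 0. Violating.
Others bid (2, 10, 17): truth gives 0; bid 17 gives 5 > 0. Violating.
Others bid (2, 2, 16): truth gives 7; no alternative beats it.
Others bid (2, 10, 2): truth gives 9; no alternative beats it.
(Checking all 64 profiles: 24 have a profitable deviation, 40 do not.)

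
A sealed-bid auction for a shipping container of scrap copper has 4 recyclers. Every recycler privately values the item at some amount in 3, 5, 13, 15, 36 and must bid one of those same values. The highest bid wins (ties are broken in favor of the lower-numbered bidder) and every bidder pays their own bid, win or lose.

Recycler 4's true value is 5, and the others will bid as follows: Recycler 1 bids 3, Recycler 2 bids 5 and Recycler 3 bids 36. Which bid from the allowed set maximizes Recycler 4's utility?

Bid 3: loses but pays 3, utility -3.
Bid 5: loses but pays 5, utility -5.
Bid 13: loses but pays 13, utility -13.
Bid 15: loses but pays 15, utility -15.
Bid 36: loses but pays 36, utility -36.
The best choice is 3 with utility -3.

3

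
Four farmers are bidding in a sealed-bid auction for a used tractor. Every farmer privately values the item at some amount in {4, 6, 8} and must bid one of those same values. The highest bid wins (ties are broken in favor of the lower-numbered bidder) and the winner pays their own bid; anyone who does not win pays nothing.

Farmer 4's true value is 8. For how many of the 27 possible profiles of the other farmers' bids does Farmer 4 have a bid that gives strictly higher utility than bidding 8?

1

Others bid (4, 4, 4): truth gives 0; bid 6 gives 2 > 0. Violating.
Others bid (4, 4, 6): truth gives 0; no alternative beats it.
Others bid (4, 4, 8): truth gives 0; no alternative beats it.
(Checking all 27 profiles: 1 has a profitable deviation, 26 do not.)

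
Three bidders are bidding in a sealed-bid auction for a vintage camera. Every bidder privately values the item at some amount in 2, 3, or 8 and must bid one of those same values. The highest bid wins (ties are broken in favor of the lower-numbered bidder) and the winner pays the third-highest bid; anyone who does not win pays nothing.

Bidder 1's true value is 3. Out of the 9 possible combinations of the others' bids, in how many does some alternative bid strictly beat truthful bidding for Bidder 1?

2

Others bid (2, 8): truth gives 0; bid 8 gives 1 > 0. Violating.
Others bid (8, 2): truth gives 0; bid 8 gives 1 > 0. Violating.
Others bid (2, 2): truth gives 1; no alternative beats it.
Others bid (2, 3): truth gives 1; no alternative beats it.
(Checking all 9 profiles: 2 have a profitable deviation, 7 do not.)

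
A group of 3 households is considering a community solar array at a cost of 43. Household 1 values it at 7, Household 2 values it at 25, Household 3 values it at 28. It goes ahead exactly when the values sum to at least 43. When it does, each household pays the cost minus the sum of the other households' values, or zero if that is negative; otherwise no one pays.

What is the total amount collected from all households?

Total value 60 ≥ cost 43, so it is built.
Household 1: others sum to 53; max(0, 43 - 53) = 0.
Household 2: others sum to 35; max(0, 43 - 35) = 8.
Household 3: others sum to 32; max(0, 43 - 32) = 11.
Total collected = 0 + 8 + 11 = 19.

19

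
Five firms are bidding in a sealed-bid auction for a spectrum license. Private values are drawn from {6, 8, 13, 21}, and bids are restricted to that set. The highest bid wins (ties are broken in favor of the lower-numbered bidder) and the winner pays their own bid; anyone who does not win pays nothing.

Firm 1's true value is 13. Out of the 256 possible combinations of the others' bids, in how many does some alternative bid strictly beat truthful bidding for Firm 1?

Others bid (6, 6, 6, 6): truth gives 0; bid 6 gives 7 > 0. Violating.
Others bid (6, 6, 6, 8): truth gives 0; bid 8 gives 5 > 0. Violating.
Others bid (6, 6, 8, 6): truth gives 0; bid 8 gives 5 > 0. Violating.
Others bid (6, 6, 8, 8): truth gives 0; bid 8 gives 5 > 0. Violating.
Others bid (6, 6, 6, 13): truth gives 0; no alternative beats it.
Others bid (6, 6, 6, 21): truth gives 0; no alternative beats it.
(Checking all 256 profiles: 16 have a profitable deviation, 240 do not.)

16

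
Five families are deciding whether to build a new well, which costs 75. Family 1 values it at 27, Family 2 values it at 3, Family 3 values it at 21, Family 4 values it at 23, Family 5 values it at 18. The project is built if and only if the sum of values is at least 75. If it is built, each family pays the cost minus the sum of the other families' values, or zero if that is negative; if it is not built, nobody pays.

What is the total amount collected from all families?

21

Total value 92 ≥ cost 75, so it is built.
Family 1: others sum to 65; max(0, 75 - 65) = 10.
Family 2: others sum to 89; max(0, 75 - 89) = 0.
Family 3: others sum to 71; max(0, 75 - 71) = 4.
Family 4: others sum to 69; max(0, 75 - 69) = 6.
Family 5: others sum to 74; max(0, 75 - 74) = 1.
Total collected = 10 + 0 + 4 + 6 + 1 = 21.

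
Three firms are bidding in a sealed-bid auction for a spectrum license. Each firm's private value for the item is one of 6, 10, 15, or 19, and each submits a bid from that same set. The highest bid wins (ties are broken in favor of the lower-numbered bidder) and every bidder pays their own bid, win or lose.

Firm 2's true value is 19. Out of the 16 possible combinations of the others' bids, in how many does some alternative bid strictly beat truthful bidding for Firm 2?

10

Others bid (6, 6): truth gives 0; bid 10 gives 9 > 0. Violating.
Others bid (6, 10): truth gives 0; bid 10 gives 9 > 0. Violating.
Others bid (6, 15): truth gives 0; bid 15 gives 4 > 0. Violating.
Others bid (10, 6): truth gives 0; bid 15 gives 4 > 0. Violating.
Others bid (6, 19): truth gives 0; no alternative beats it.
Others bid (10, 19): truth gives 0; no alternative beats it.
(Checking all 16 profiles: 10 have a profitable deviation, 6 do not.)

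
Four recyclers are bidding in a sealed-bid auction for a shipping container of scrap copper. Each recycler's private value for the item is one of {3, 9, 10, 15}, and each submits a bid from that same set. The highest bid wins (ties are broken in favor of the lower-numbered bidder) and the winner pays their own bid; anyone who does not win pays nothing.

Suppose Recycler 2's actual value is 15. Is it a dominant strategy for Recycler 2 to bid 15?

No

Consider the case where Recycler 1 bids 3, Recycler 3 bids 3 and Recycler 4 bids 3.
Truthful bid 15: wins, pays 15, utility 15 - 15 = 0.
Bid 9 instead: wins, pays 9, utility 15 - 9 = 6.
Since 6 > 0, bidding 9 is strictly better here, so truthful bidding is not dominant.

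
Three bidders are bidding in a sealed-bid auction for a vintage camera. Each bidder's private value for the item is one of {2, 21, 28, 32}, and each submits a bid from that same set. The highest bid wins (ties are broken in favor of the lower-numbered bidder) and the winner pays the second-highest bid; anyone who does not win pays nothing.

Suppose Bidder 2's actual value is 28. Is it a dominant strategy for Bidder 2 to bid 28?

Yes

Check each profile of the others' bids and compare truth against every alternative bid.
Others bid (2, 2): truth gives 26, best alternative gives 26.
Others bid (2, 21): truth gives 7, best alternative gives 7.
Others bid (21, 2): truth gives 7, best alternative gives 7.
Others bid (21, 21): truth gives 7, best alternative gives 7.
Others bid (2, 28): truth gives 0, best alternative gives 0.
Others bid (2, 32): truth gives 0, best alternative gives 0.
(Remaining 10 profiles checked similarly; truth is weakly best in each.)
In every case the truthful bid is at least as good as any alternative, so it is a dominant strategy.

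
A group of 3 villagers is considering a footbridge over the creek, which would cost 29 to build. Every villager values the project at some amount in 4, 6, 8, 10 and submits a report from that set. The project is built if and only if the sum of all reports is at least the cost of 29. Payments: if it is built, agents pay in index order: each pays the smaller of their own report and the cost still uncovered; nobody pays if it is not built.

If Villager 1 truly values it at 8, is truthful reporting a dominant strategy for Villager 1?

Yes

Check each profile of the others' reports and compare truth against every alternative report.
Others report (4, 4): truth gives 0, best alternative gives 0.
Others report (4, 6): truth gives 0, best alternative gives 0.
Others report (4, 8): truth gives 0, best alternative gives 0.
Others report (4, 10): truth gives 0, best alternative gives 0.
Others report (6, 4): truth gives 0, best alternative gives 0.
Others report (6, 6): truth gives 0, best alternative gives 0.
(Remaining 10 profiles checked similarly; truth is weakly best in each.)
In every case the truthful report is at least as good as any alternative, so it is a dominant strategy.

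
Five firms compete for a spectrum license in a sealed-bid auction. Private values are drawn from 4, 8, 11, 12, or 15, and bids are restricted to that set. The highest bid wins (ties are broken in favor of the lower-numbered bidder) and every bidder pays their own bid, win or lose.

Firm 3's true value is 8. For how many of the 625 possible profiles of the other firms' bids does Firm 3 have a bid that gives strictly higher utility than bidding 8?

621

Others bid (4, 4, 4, 11): truth gives -8; bid 11 gives -3 > -8. Violating.
Others bid (4, 4, 4, 12): truth gives -8; bid 4 gives -4 > -8. Violating.
Others bid (4, 4, 4, 15): truth gives -8; bid 4 gives -4 > -8. Violating.
Others bid (4, 4, 8, 11): truth gives -8; bid 11 gives -3 > -8. Violating.
Others bid (4, 4, 4, 4): truth gives 0; no alternative beats it.
Others bid (4, 4, 4, 8): truth gives 0; no alternative beats it.
(Checking all 625 profiles: 621 have a profitable deviation, 4 do not.)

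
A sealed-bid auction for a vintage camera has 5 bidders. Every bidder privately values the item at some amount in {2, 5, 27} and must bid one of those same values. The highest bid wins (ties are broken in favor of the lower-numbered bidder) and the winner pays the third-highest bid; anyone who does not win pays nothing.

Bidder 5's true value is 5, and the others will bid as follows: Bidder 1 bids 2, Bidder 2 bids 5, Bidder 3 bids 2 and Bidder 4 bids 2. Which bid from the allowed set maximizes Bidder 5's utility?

27

Bid 2: loses, pays 0, utility 0.
Bid 5: loses, pays 0, utility 0.
Bid 27: wins, pays 2, utility 5 - 2 = 3.
The best choice is 27 with utility 3.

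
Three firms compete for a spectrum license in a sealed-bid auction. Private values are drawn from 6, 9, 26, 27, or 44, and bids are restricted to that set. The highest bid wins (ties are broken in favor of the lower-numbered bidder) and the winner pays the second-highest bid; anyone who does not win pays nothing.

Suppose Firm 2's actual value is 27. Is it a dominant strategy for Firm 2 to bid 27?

Yes

Check each profile of the others' bids and compare truth against every alternative bid.
Others bid (6, 6): truth gives 21, best alternative gives 21.
Others bid (6, 9): truth gives 18, best alternative gives 18.
Others bid (9, 6): truth gives 18, best alternative gives 18.
Others bid (9, 9): truth gives 18, best alternative gives 18.
Others bid (6, 26): truth gives 1, best alternative gives 1.
Others bid (9, 26): truth gives 1, best alternative gives 1.
(Remaining 19 profiles checked similarly; truth is weakly best in each.)
In every case the truthful bid is at least as good as any alternative, so it is a dominant strategy.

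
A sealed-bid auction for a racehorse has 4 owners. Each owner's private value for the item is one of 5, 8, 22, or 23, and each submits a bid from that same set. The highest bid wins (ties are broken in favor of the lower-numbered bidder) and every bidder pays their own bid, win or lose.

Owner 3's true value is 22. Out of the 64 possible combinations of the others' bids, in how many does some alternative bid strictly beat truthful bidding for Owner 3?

54

Others bid (5, 5, 5): truth gives 0; bid 8 gives 14 > 0. Violating.
Others bid (5, 5, 8): truth gives 0; bid 8 gives 14 > 0. Violating.
Others bid (5, 5, 23): truth gives -22; bid 23 gives -1 > -22. Violating.
Others bid (5, 8, 23): truth gives -22; bid 23 gives -1 > -22. Violating.
Others bid (5, 5, 22): truth gives 0; no alternative beats it.
Others bid (5, 8, 5): truth gives 0; no alternative beats it.
(Checking all 64 profiles: 54 have a profitable deviation, 10 do not.)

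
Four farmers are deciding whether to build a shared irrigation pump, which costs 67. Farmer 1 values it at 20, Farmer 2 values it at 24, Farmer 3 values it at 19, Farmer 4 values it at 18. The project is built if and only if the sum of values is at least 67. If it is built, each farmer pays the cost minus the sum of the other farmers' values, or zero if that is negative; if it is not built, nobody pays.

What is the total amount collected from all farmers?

Total value 81 ≥ cost 67, so it is built.
Farmer 1: others sum to 61; max(0, 67 - 61) = 6.
Farmer 2: others sum to 57; max(0, 67 - 57) = 10.
Farmer 3: others sum to 62; max(0, 67 - 62) = 5.
Farmer 4: others sum to 63; max(0, 67 - 63) = 4.
Total collected = 6 + 10 + 5 + 4 = 25.

25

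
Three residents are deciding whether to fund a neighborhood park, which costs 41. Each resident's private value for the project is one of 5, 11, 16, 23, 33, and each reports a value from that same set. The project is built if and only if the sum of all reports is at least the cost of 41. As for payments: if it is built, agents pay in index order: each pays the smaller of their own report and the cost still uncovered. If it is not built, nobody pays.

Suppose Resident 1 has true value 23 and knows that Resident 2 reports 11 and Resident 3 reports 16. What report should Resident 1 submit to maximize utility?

Report 5: project not built, utility 0.
Report 11: project not built, utility 0.
Report 16: project built, pays 16, utility 23 - 16 = 7.
Report 23: project built, pays 23, utility 23 - 23 = 0.
Report 33: project built, pays 33, utility 23 - 33 = -10.
The best choice is 16 with utility 7.

16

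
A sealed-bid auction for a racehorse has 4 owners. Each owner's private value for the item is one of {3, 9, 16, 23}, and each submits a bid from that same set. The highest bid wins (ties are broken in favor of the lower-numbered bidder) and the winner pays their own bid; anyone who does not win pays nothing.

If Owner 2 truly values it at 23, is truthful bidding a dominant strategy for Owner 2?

Consider the case where Owner 1 bids 3, Owner 3 bids 3 and Owner 4 bids 3.
Truthful bid 23: wins, pays 23, utility 23 - 23 = 0.
Bid 9 instead: wins, pays 9, utility 23 - 9 = 14.
Since 14 > 0, bidding 9 is strictly better here, so truthful bidding is not dominant.

No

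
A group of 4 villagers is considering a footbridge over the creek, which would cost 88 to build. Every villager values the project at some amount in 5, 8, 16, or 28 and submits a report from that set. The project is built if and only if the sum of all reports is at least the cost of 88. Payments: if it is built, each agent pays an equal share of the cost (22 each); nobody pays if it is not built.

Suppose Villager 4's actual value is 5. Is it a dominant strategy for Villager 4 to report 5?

Yes

Check each profile of the others' reports and compare truth against every alternative report.
Others report (28, 28, 28): truth gives -17, best alternative gives -17.
Others report (5, 5, 5): truth gives 0, best alternative gives 0.
Others report (5, 5, 8): truth gives 0, best alternative gives 0.
Others report (5, 5, 16): truth gives 0, best alternative gives 0.
Others report (5, 5, 28): truth gives 0, best alternative gives 0.
Others report (5, 8, 5): truth gives 0, best alternative gives 0.
(Remaining 58 profiles checked similarly; truth is weakly best in each.)
In every case the truthful report is at least as good as any alternative, so it is a dominant strategy.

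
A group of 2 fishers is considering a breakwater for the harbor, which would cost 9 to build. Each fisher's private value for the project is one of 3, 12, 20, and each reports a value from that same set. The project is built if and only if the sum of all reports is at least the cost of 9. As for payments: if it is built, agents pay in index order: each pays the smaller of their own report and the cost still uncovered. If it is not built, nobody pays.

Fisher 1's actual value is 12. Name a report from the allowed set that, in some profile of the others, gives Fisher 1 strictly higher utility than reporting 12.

3

Suppose Fisher 2 reports 12.
Report 12: project built, pays 9, utility 12 - 9 = 3.
Report 3: project built, pays 3, utility 12 - 3 = 9.
So reporting 3 beats truth here (9 > 3).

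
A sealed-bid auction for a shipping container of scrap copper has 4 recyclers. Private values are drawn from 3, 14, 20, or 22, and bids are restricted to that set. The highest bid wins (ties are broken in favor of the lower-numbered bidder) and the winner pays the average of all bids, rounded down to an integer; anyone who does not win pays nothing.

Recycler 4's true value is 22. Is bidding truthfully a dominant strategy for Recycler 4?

Consider the case where Recycler 1 bids 3, Recycler 2 bids 3 and Recycler 3 bids 3.
Truthful bid 22: wins, pays 7, utility 22 - 7 = 15.
Bid 14 instead: wins, pays 5, utility 22 - 5 = 17.
Since 17 > 15, bidding 14 is strictly better here, so truthful bidding is not dominant.

No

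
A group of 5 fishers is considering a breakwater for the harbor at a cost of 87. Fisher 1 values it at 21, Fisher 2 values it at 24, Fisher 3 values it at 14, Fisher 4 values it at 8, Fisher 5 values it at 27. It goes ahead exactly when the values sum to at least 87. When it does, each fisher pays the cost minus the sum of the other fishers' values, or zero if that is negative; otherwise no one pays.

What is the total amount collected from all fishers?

59

Total value 94 ≥ cost 87, so it is built.
Fisher 1: others sum to 73; max(0, 87 - 73) = 14.
Fisher 2: others sum to 70; max(0, 87 - 70) = 17.
Fisher 3: others sum to 80; max(0, 87 - 80) = 7.
Fisher 4: others sum to 86; max(0, 87 - 86) = 1.
Fisher 5: others sum to 67; max(0, 87 - 67) = 20.
Total collected = 14 + 17 + 7 + 1 + 20 = 59.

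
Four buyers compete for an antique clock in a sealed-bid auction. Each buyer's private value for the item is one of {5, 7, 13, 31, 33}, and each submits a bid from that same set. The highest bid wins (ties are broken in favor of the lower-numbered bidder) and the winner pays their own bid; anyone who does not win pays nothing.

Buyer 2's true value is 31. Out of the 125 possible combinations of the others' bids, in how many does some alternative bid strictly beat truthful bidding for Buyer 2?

Others bid (5, 5, 5): truth gives 0; bid 7 gives 24 > 0. Violating.
Others bid (5, 5, 7): truth gives 0; bid 7 gives 24 > 0. Violating.
Others bid (5, 5, 13): truth gives 0; bid 13 gives 18 > 0. Violating.
Others bid (5, 7, 5): truth gives 0; bid 7 gives 24 > 0. Violating.
Others bid (5, 5, 31): truth gives 0; no alternative beats it.
Others bid (5, 5, 33): truth gives 0; no alternative beats it.
(Checking all 125 profiles: 18 have a profitable deviation, 107 do not.)

18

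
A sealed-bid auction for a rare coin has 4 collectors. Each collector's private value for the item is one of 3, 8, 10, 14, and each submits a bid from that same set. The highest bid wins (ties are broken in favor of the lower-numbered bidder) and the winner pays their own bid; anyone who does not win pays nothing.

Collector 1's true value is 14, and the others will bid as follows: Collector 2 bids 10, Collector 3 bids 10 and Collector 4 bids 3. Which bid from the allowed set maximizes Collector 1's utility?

Bid 3: loses, pays 0, utility 0.
Bid 8: loses, pays 0, utility 0.
Bid 10: wins, pays 10, utility 14 - 10 = 4.
Bid 14: wins, pays 14, utility 14 - 14 = 0.
The best choice is 10 with utility 4.

10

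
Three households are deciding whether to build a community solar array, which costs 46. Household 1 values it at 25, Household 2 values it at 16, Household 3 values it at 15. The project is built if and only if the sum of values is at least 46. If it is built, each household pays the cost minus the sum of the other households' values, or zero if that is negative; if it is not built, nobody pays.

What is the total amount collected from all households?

26

Total value 56 ≥ cost 46, so it is built.
Household 1: others sum to 31; max(0, 46 - 31) = 15.
Household 2: others sum to 40; max(0, 46 - 40) = 6.
Household 3: others sum to 41; max(0, 46 - 41) = 5.
Total collected = 15 + 6 + 5 = 26.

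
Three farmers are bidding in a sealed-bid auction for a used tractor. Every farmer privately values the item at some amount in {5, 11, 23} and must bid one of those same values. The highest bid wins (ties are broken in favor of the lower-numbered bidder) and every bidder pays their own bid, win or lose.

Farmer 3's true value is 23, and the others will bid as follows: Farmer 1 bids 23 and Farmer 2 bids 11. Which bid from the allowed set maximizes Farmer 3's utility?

5

Bid 5: loses but pays 5, utility -5.
Bid 11: loses but pays 11, utility -11.
Bid 23: loses but pays 23, utility -23.
The best choice is 5 with utility -5.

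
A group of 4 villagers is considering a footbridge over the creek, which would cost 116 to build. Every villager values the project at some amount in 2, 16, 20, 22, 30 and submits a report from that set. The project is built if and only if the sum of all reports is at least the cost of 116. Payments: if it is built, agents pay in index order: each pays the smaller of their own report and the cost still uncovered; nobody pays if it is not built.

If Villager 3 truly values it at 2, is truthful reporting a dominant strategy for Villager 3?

Yes

Check each profile of the others' reports and compare truth against every alternative report.
Others report (2, 2, 2): truth gives 0, best alternative gives 0.
Others report (2, 2, 16): truth gives 0, best alternative gives 0.
Others report (2, 2, 20): truth gives 0, best alternative gives 0.
Others report (2, 2, 22): truth gives 0, best alternative gives 0.
Others report (2, 2, 30): truth gives 0, best alternative gives 0.
Others report (2, 16, 2): truth gives 0, best alternative gives 0.
(Remaining 119 profiles checked similarly; truth is weakly best in each.)
In every case the truthful report is at least as good as any alternative, so it is a dominant strategy.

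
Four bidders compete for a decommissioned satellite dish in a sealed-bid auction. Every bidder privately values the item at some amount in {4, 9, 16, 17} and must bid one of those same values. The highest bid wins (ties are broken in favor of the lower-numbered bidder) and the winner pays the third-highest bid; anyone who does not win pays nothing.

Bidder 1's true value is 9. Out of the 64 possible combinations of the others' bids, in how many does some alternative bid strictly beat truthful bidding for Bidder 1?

6

Others bid (4, 4, 16): truth gives 0; bid 16 gives 5 > 0. Violating.
Others bid (4, 4, 17): truth gives 0; bid 17 gives 5 > 0. Violating.
Others bid (4, 16, 4): truth gives 0; bid 16 gives 5 > 0. Violating.
Others bid (4, 17, 4): truth gives 0; bid 17 gives 5 > 0. Violating.
Others bid (4, 4, 4): truth gives 5; no alternative beats it.
Others bid (4, 4, 9): truth gives 5; no alternative beats it.
(Checking all 64 profiles: 6 have a profitable deviation, 58 do not.)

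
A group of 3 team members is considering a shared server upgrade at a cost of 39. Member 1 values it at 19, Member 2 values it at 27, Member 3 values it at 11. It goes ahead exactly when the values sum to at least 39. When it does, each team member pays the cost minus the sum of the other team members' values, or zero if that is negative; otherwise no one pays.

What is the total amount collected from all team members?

Total value 57 ≥ cost 39, so it is built.
Member 1: others sum to 38; max(0, 39 - 38) = 1.
Member 2: others sum to 30; max(0, 39 - 30) = 9.
Member 3: others sum to 46; max(0, 39 - 46) = 0.
Total collected = 1 + 9 + 0 = 10.

10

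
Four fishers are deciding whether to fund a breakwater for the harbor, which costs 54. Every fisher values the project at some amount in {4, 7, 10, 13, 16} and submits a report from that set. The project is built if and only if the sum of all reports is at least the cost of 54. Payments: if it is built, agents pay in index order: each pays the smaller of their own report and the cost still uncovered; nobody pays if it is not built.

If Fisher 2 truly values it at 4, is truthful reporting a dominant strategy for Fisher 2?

Check each profile of the others' reports and compare truth against every alternative report.
Others report (16, 16, 16): truth gives 0, best alternative gives -3.
Others report (4, 4, 4): truth gives 0, best alternative gives 0.
Others report (4, 4, 7): truth gives 0, best alternative gives 0.
Others report (4, 4, 10): truth gives 0, best alternative gives 0.
Others report (4, 4, 13): truth gives 0, best alternative gives 0.
Others report (4, 4, 16): truth gives 0, best alternative gives 0.
(Remaining 119 profiles checked similarly; truth is weakly best in each.)
In every case the truthful report is at least as good as any alternative, so it is a dominant strategy.

Yes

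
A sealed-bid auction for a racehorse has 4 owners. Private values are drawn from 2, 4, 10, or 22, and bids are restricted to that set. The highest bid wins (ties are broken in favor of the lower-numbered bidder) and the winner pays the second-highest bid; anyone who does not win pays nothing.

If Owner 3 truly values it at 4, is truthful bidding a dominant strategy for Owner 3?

Yes

Check each profile of the others' bids and compare truth against every alternative bid.
Others bid (2, 2, 2): truth gives 2, best alternative gives 2.
Others bid (2, 2, 4): truth gives 0, best alternative gives 0.
Others bid (2, 2, 10): truth gives 0, best alternative gives 0.
Others bid (2, 2, 22): truth gives 0, best alternative gives 0.
Others bid (2, 4, 2): truth gives 0, best alternative gives 0.
Others bid (2, 4, 4): truth gives 0, best alternative gives 0.
(Remaining 58 profiles checked similarly; truth is weakly best in each.)
In every case the truthful bid is at least as good as any alternative, so it is a dominant strategy.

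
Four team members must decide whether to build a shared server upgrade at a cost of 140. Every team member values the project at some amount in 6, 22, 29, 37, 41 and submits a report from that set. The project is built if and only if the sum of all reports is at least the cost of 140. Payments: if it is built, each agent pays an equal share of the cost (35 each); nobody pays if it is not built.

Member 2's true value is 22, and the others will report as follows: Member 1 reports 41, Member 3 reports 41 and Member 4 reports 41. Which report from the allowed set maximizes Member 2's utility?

6

Report 6: project not built, utility 0.
Report 22: project built, pays 35, utility 22 - 35 = -13.
Report 29: project built, pays 35, utility 22 - 35 = -13.
Report 37: project built, pays 35, utility 22 - 35 = -13.
Report 41: project built, pays 35, utility 22 - 35 = -13.
The best choice is 6 with utility 0.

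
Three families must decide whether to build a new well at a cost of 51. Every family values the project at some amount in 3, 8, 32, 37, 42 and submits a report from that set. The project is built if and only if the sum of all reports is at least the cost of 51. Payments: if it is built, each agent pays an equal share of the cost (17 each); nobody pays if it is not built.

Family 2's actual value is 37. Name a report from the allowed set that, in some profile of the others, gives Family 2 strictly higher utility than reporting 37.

Suppose Family 1 reports 3 and Family 3 reports 8.
Report 37: project not built, utility 0.
Report 42: project built, pays 17, utility 37 - 17 = 20.
So reporting 42 beats truth here (20 > 0).

42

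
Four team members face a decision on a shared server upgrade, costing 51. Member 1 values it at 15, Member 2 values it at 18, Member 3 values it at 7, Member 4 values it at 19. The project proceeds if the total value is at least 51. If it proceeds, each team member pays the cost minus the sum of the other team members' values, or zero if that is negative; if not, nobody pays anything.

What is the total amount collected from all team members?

28

Total value 59 ≥ cost 51, so it is built.
Member 1: others sum to 44; max(0, 51 - 44) = 7.
Member 2: others sum to 41; max(0, 51 - 41) = 10.
Member 3: others sum to 52; max(0, 51 - 52) = 0.
Member 4: others sum to 40; max(0, 51 - 40) = 11.
Total collected = 7 + 10 + 0 + 11 = 28.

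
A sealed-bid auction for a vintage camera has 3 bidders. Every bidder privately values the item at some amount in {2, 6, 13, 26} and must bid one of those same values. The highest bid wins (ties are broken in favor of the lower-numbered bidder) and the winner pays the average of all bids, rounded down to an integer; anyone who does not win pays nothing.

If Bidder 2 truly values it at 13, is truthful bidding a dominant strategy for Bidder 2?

No

Consider the case where Bidder 1 bids 2 and Bidder 3 bids 2.
Truthful bid 13: wins, pays 5, utility 13 - 5 = 8.
Bid 6 instead: wins, pays 3, utility 13 - 3 = 10.
Since 10 > 8, bidding 6 is strictly better here, so truthful bidding is not dominant.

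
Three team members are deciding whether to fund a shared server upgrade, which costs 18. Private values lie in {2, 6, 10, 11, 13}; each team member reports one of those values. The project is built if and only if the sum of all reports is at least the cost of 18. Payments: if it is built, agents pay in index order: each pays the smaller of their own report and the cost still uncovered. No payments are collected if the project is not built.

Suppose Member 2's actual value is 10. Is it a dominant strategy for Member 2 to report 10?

No

Consider the case where Member 1 reports 2 and Member 3 reports 10.
Truthful report 10: project built, pays 10, utility 10 - 10 = 0.
Report 6 instead: project built, pays 6, utility 10 - 6 = 4.
Since 4 > 0, reporting 6 is strictly better here, so truthful reporting is not dominant.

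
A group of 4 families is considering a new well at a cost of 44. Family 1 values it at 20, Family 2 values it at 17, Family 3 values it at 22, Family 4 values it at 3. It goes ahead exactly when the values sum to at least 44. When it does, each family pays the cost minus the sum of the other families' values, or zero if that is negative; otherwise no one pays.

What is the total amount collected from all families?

6

Total value 62 ≥ cost 44, so it is built.
Family 1: others sum to 42; max(0, 44 - 42) = 2.
Family 2: others sum to 45; max(0, 44 - 45) = 0.
Family 3: others sum to 40; max(0, 44 - 40) = 4.
Family 4: others sum to 59; max(0, 44 - 59) = 0.
Total collected = 2 + 0 + 4 + 0 = 6.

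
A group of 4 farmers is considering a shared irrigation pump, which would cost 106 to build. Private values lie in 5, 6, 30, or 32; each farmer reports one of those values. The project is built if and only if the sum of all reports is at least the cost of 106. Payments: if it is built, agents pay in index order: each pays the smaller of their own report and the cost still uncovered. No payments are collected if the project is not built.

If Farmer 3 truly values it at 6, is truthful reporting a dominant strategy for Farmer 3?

Yes

Check each profile of the others' reports and compare truth against every alternative report.
Others report (5, 5, 5): truth gives 0, best alternative gives 0.
Others report (5, 5, 6): truth gives 0, best alternative gives 0.
Others report (5, 5, 30): truth gives 0, best alternative gives 0.
Others report (5, 5, 32): truth gives 0, best alternative gives 0.
Others report (5, 6, 5): truth gives 0, best alternative gives 0.
Others report (5, 6, 6): truth gives 0, best alternative gives 0.
(Remaining 58 profiles checked similarly; truth is weakly best in each.)
In every case the truthful report is at least as good as any alternative, so it is a dominant strategy.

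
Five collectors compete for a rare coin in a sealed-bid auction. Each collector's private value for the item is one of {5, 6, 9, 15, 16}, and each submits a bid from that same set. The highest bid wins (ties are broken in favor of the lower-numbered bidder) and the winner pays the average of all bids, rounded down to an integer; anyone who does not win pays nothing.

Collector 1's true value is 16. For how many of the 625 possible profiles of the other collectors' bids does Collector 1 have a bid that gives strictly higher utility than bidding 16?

Others bid (5, 5, 5, 5): truth gives 9; bid 5 gives 11 > 9. Violating.
Others bid (5, 5, 5, 6): truth gives 9; bid 6 gives 11 > 9. Violating.
Others bid (5, 5, 5, 9): truth gives 8; bid 9 gives 10 > 8. Violating.
Others bid (5, 5, 6, 5): truth gives 9; bid 6 gives 11 > 9. Violating.
Others bid (5, 5, 5, 15): truth gives 7; no alternative beats it.
Others bid (5, 5, 5, 16): truth gives 7; no alternative beats it.
(Checking all 625 profiles: 121 have a profitable deviation, 504 do not.)

121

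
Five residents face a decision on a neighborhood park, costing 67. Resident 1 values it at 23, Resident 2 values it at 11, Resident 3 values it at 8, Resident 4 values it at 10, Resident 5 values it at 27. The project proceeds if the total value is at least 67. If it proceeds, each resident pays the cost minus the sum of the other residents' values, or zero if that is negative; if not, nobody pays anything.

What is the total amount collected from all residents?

26

Total value 79 ≥ cost 67, so it is built.
Resident 1: others sum to 56; max(0, 67 - 56) = 11.
Resident 2: others sum to 68; max(0, 67 - 68) = 0.
Resident 3: others sum to 71; max(0, 67 - 71) = 0.
Resident 4: others sum to 69; max(0, 67 - 69) = 0.
Resident 5: others sum to 52; max(0, 67 - 52) = 15.
Total collected = 11 + 0 + 0 + 0 + 15 = 26.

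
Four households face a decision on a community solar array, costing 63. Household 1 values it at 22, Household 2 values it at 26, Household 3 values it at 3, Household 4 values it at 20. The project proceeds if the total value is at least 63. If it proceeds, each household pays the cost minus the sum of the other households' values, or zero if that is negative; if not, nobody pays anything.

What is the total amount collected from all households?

Total value 71 ≥ cost 63, so it is built.
Household 1: others sum to 49; max(0, 63 - 49) = 14.
Household 2: others sum to 45; max(0, 63 - 45) = 18.
Household 3: others sum to 68; max(0, 63 - 68) = 0.
Household 4: others sum to 51; max(0, 63 - 51) = 12.
Total collected = 14 + 18 + 0 + 12 = 44.

44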